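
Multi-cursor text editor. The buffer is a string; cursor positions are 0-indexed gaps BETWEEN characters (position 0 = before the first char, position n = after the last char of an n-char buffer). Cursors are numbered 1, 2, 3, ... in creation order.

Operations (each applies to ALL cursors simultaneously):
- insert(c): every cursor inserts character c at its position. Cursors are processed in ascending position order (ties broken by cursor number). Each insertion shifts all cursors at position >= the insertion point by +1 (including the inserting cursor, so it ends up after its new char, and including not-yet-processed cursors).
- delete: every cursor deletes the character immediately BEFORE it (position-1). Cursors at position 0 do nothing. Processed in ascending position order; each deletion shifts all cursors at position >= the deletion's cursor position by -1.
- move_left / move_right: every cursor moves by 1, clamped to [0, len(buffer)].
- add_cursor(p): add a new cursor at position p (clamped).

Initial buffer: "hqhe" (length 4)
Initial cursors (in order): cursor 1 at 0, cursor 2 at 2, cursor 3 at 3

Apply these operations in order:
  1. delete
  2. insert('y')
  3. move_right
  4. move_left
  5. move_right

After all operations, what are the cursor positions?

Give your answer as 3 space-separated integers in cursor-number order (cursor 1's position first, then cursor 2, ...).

Answer: 2 5 5

Derivation:
After op 1 (delete): buffer="he" (len 2), cursors c1@0 c2@1 c3@1, authorship ..
After op 2 (insert('y')): buffer="yhyye" (len 5), cursors c1@1 c2@4 c3@4, authorship 1.23.
After op 3 (move_right): buffer="yhyye" (len 5), cursors c1@2 c2@5 c3@5, authorship 1.23.
After op 4 (move_left): buffer="yhyye" (len 5), cursors c1@1 c2@4 c3@4, authorship 1.23.
After op 5 (move_right): buffer="yhyye" (len 5), cursors c1@2 c2@5 c3@5, authorship 1.23.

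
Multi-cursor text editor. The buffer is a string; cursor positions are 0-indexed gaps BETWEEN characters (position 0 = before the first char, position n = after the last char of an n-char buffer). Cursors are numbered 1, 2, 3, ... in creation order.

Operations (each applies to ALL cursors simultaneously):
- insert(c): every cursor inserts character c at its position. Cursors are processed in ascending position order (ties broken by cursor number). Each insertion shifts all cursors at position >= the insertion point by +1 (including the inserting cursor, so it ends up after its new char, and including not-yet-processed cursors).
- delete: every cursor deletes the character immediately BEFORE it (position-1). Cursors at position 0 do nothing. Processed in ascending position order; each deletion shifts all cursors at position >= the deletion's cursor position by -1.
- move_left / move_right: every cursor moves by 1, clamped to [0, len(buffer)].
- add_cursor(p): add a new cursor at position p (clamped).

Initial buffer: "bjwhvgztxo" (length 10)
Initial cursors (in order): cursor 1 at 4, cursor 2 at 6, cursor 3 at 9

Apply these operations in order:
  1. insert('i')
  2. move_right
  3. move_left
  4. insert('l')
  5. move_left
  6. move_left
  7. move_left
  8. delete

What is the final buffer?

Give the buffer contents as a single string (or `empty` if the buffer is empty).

After op 1 (insert('i')): buffer="bjwhivgiztxio" (len 13), cursors c1@5 c2@8 c3@12, authorship ....1..2...3.
After op 2 (move_right): buffer="bjwhivgiztxio" (len 13), cursors c1@6 c2@9 c3@13, authorship ....1..2...3.
After op 3 (move_left): buffer="bjwhivgiztxio" (len 13), cursors c1@5 c2@8 c3@12, authorship ....1..2...3.
After op 4 (insert('l')): buffer="bjwhilvgilztxilo" (len 16), cursors c1@6 c2@10 c3@15, authorship ....11..22...33.
After op 5 (move_left): buffer="bjwhilvgilztxilo" (len 16), cursors c1@5 c2@9 c3@14, authorship ....11..22...33.
After op 6 (move_left): buffer="bjwhilvgilztxilo" (len 16), cursors c1@4 c2@8 c3@13, authorship ....11..22...33.
After op 7 (move_left): buffer="bjwhilvgilztxilo" (len 16), cursors c1@3 c2@7 c3@12, authorship ....11..22...33.
After op 8 (delete): buffer="bjhilgilzxilo" (len 13), cursors c1@2 c2@5 c3@9, authorship ...11.22..33.

Answer: bjhilgilzxilo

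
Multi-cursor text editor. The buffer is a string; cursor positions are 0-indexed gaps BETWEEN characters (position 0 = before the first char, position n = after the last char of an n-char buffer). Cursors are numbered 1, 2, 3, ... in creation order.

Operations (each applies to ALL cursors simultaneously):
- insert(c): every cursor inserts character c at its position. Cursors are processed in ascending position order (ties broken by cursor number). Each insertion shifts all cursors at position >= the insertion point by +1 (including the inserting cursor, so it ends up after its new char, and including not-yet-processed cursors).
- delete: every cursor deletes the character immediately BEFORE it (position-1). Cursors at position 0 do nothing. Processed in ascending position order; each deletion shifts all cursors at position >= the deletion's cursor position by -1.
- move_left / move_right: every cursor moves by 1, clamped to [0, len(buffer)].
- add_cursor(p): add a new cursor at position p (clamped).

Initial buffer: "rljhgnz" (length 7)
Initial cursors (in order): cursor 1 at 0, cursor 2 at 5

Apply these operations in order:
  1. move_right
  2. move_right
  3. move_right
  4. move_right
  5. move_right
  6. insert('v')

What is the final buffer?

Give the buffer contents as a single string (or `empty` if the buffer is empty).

After op 1 (move_right): buffer="rljhgnz" (len 7), cursors c1@1 c2@6, authorship .......
After op 2 (move_right): buffer="rljhgnz" (len 7), cursors c1@2 c2@7, authorship .......
After op 3 (move_right): buffer="rljhgnz" (len 7), cursors c1@3 c2@7, authorship .......
After op 4 (move_right): buffer="rljhgnz" (len 7), cursors c1@4 c2@7, authorship .......
After op 5 (move_right): buffer="rljhgnz" (len 7), cursors c1@5 c2@7, authorship .......
After op 6 (insert('v')): buffer="rljhgvnzv" (len 9), cursors c1@6 c2@9, authorship .....1..2

Answer: rljhgvnzv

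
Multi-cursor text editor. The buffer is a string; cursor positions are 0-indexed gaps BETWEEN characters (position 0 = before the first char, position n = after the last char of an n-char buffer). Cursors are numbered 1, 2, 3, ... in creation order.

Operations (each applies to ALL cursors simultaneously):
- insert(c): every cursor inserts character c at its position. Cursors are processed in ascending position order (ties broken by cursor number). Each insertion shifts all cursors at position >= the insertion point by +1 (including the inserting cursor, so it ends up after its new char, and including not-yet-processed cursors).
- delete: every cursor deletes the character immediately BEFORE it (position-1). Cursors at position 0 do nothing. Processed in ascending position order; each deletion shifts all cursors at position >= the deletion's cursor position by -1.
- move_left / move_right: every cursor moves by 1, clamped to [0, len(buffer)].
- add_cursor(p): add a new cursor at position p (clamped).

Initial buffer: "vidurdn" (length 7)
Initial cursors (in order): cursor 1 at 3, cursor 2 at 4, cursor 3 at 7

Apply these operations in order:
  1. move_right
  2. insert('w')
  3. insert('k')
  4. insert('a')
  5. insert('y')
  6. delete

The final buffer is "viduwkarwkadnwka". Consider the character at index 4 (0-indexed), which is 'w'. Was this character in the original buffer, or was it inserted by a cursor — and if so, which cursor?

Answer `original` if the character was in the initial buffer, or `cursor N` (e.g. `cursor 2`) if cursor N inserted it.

Answer: cursor 1

Derivation:
After op 1 (move_right): buffer="vidurdn" (len 7), cursors c1@4 c2@5 c3@7, authorship .......
After op 2 (insert('w')): buffer="viduwrwdnw" (len 10), cursors c1@5 c2@7 c3@10, authorship ....1.2..3
After op 3 (insert('k')): buffer="viduwkrwkdnwk" (len 13), cursors c1@6 c2@9 c3@13, authorship ....11.22..33
After op 4 (insert('a')): buffer="viduwkarwkadnwka" (len 16), cursors c1@7 c2@11 c3@16, authorship ....111.222..333
After op 5 (insert('y')): buffer="viduwkayrwkaydnwkay" (len 19), cursors c1@8 c2@13 c3@19, authorship ....1111.2222..3333
After op 6 (delete): buffer="viduwkarwkadnwka" (len 16), cursors c1@7 c2@11 c3@16, authorship ....111.222..333
Authorship (.=original, N=cursor N): . . . . 1 1 1 . 2 2 2 . . 3 3 3
Index 4: author = 1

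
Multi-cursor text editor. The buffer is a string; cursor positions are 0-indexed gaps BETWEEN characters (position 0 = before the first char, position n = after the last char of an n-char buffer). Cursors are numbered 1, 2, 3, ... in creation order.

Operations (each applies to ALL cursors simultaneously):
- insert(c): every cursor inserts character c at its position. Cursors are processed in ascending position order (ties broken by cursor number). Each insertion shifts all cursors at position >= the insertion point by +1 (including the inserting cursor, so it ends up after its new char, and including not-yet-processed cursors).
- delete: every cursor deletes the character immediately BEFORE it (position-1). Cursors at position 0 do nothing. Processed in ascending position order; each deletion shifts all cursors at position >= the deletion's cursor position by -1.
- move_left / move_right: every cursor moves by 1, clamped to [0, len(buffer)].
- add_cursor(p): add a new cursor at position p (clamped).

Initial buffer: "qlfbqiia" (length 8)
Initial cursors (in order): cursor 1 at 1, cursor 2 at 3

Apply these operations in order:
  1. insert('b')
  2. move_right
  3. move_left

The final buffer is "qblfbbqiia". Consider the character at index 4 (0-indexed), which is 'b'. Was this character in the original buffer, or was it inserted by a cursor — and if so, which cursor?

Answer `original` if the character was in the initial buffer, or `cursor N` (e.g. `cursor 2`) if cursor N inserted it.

After op 1 (insert('b')): buffer="qblfbbqiia" (len 10), cursors c1@2 c2@5, authorship .1..2.....
After op 2 (move_right): buffer="qblfbbqiia" (len 10), cursors c1@3 c2@6, authorship .1..2.....
After op 3 (move_left): buffer="qblfbbqiia" (len 10), cursors c1@2 c2@5, authorship .1..2.....
Authorship (.=original, N=cursor N): . 1 . . 2 . . . . .
Index 4: author = 2

Answer: cursor 2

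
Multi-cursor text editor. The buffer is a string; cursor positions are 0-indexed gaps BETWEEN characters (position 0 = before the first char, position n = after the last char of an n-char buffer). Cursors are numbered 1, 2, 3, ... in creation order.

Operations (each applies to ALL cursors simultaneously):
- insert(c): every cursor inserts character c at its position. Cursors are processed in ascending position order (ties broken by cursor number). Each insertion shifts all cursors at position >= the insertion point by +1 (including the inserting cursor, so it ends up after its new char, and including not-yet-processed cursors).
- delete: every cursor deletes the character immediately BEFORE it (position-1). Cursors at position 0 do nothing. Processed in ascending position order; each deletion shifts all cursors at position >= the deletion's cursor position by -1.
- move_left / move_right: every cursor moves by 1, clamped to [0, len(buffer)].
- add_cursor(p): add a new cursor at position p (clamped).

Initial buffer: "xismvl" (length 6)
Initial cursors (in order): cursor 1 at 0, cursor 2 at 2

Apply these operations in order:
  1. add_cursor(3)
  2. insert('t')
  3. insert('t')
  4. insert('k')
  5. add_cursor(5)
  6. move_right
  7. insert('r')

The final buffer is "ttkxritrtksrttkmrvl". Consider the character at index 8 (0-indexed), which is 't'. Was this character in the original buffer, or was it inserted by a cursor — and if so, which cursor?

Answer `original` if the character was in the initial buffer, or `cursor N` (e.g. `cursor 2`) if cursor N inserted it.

Answer: cursor 2

Derivation:
After op 1 (add_cursor(3)): buffer="xismvl" (len 6), cursors c1@0 c2@2 c3@3, authorship ......
After op 2 (insert('t')): buffer="txitstmvl" (len 9), cursors c1@1 c2@4 c3@6, authorship 1..2.3...
After op 3 (insert('t')): buffer="ttxittsttmvl" (len 12), cursors c1@2 c2@6 c3@9, authorship 11..22.33...
After op 4 (insert('k')): buffer="ttkxittksttkmvl" (len 15), cursors c1@3 c2@8 c3@12, authorship 111..222.333...
After op 5 (add_cursor(5)): buffer="ttkxittksttkmvl" (len 15), cursors c1@3 c4@5 c2@8 c3@12, authorship 111..222.333...
After op 6 (move_right): buffer="ttkxittksttkmvl" (len 15), cursors c1@4 c4@6 c2@9 c3@13, authorship 111..222.333...
After op 7 (insert('r')): buffer="ttkxritrtksrttkmrvl" (len 19), cursors c1@5 c4@8 c2@12 c3@17, authorship 111.1.2422.2333.3..
Authorship (.=original, N=cursor N): 1 1 1 . 1 . 2 4 2 2 . 2 3 3 3 . 3 . .
Index 8: author = 2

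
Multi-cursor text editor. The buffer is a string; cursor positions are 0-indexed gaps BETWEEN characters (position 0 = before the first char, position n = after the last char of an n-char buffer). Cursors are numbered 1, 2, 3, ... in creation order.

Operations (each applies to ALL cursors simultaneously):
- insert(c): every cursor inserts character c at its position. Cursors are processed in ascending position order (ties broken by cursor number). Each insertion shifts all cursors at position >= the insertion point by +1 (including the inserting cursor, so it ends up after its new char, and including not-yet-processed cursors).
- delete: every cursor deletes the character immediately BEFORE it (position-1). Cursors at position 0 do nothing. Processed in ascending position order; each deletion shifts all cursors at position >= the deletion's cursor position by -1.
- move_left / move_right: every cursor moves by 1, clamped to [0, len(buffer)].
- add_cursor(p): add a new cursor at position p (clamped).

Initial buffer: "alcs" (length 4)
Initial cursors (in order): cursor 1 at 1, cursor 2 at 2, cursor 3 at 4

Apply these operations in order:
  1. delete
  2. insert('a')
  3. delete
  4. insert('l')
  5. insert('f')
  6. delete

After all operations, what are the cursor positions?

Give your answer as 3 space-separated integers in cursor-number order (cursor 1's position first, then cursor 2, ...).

After op 1 (delete): buffer="c" (len 1), cursors c1@0 c2@0 c3@1, authorship .
After op 2 (insert('a')): buffer="aaca" (len 4), cursors c1@2 c2@2 c3@4, authorship 12.3
After op 3 (delete): buffer="c" (len 1), cursors c1@0 c2@0 c3@1, authorship .
After op 4 (insert('l')): buffer="llcl" (len 4), cursors c1@2 c2@2 c3@4, authorship 12.3
After op 5 (insert('f')): buffer="llffclf" (len 7), cursors c1@4 c2@4 c3@7, authorship 1212.33
After op 6 (delete): buffer="llcl" (len 4), cursors c1@2 c2@2 c3@4, authorship 12.3

Answer: 2 2 4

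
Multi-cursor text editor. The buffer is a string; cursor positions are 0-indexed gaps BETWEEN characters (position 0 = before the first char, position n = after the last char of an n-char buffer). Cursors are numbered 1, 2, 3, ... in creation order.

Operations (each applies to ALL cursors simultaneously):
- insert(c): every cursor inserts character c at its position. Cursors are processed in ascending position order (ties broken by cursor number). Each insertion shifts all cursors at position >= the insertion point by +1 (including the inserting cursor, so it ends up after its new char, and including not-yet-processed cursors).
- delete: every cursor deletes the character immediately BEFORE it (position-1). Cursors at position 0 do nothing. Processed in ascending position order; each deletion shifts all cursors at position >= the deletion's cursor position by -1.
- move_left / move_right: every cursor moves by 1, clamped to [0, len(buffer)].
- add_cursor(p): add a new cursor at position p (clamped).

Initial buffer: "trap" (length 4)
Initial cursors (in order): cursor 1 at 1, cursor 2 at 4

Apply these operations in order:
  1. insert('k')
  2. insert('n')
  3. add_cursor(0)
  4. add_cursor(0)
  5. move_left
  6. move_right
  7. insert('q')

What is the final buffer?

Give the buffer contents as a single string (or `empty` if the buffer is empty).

Answer: tqqknqrapknq

Derivation:
After op 1 (insert('k')): buffer="tkrapk" (len 6), cursors c1@2 c2@6, authorship .1...2
After op 2 (insert('n')): buffer="tknrapkn" (len 8), cursors c1@3 c2@8, authorship .11...22
After op 3 (add_cursor(0)): buffer="tknrapkn" (len 8), cursors c3@0 c1@3 c2@8, authorship .11...22
After op 4 (add_cursor(0)): buffer="tknrapkn" (len 8), cursors c3@0 c4@0 c1@3 c2@8, authorship .11...22
After op 5 (move_left): buffer="tknrapkn" (len 8), cursors c3@0 c4@0 c1@2 c2@7, authorship .11...22
After op 6 (move_right): buffer="tknrapkn" (len 8), cursors c3@1 c4@1 c1@3 c2@8, authorship .11...22
After op 7 (insert('q')): buffer="tqqknqrapknq" (len 12), cursors c3@3 c4@3 c1@6 c2@12, authorship .34111...222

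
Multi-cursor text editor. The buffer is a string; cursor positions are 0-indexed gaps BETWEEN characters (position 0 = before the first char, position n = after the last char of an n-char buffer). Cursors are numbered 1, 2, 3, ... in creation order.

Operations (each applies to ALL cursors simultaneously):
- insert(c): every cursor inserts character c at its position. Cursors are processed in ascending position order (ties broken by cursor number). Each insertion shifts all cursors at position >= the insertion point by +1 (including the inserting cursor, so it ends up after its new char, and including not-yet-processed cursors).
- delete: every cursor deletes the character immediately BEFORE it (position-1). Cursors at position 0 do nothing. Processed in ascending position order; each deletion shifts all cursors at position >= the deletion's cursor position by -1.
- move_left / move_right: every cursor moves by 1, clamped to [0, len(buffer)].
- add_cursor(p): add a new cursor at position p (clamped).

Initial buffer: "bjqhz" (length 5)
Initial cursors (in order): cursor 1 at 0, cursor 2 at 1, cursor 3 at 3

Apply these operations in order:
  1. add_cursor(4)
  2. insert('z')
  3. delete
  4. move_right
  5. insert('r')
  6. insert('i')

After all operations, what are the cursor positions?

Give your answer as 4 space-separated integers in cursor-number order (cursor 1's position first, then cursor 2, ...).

After op 1 (add_cursor(4)): buffer="bjqhz" (len 5), cursors c1@0 c2@1 c3@3 c4@4, authorship .....
After op 2 (insert('z')): buffer="zbzjqzhzz" (len 9), cursors c1@1 c2@3 c3@6 c4@8, authorship 1.2..3.4.
After op 3 (delete): buffer="bjqhz" (len 5), cursors c1@0 c2@1 c3@3 c4@4, authorship .....
After op 4 (move_right): buffer="bjqhz" (len 5), cursors c1@1 c2@2 c3@4 c4@5, authorship .....
After op 5 (insert('r')): buffer="brjrqhrzr" (len 9), cursors c1@2 c2@4 c3@7 c4@9, authorship .1.2..3.4
After op 6 (insert('i')): buffer="brijriqhrizri" (len 13), cursors c1@3 c2@6 c3@10 c4@13, authorship .11.22..33.44

Answer: 3 6 10 13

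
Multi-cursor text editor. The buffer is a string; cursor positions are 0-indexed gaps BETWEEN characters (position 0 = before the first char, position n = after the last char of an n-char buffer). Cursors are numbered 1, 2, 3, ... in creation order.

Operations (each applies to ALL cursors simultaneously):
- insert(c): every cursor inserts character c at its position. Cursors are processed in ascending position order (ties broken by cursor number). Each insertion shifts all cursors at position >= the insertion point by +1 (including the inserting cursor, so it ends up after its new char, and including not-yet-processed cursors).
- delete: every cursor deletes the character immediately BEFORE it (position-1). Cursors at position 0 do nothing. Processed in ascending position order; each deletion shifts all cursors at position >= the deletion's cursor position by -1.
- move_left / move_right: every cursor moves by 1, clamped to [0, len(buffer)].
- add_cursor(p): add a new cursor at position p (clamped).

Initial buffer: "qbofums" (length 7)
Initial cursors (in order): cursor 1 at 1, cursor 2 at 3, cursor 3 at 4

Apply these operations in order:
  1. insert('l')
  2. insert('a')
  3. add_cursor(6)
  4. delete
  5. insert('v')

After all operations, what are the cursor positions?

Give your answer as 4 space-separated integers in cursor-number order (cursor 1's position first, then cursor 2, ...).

Answer: 3 7 10 7

Derivation:
After op 1 (insert('l')): buffer="qlbolflums" (len 10), cursors c1@2 c2@5 c3@7, authorship .1..2.3...
After op 2 (insert('a')): buffer="qlabolaflaums" (len 13), cursors c1@3 c2@7 c3@10, authorship .11..22.33...
After op 3 (add_cursor(6)): buffer="qlabolaflaums" (len 13), cursors c1@3 c4@6 c2@7 c3@10, authorship .11..22.33...
After op 4 (delete): buffer="qlboflums" (len 9), cursors c1@2 c2@4 c4@4 c3@6, authorship .1...3...
After op 5 (insert('v')): buffer="qlvbovvflvums" (len 13), cursors c1@3 c2@7 c4@7 c3@10, authorship .11..24.33...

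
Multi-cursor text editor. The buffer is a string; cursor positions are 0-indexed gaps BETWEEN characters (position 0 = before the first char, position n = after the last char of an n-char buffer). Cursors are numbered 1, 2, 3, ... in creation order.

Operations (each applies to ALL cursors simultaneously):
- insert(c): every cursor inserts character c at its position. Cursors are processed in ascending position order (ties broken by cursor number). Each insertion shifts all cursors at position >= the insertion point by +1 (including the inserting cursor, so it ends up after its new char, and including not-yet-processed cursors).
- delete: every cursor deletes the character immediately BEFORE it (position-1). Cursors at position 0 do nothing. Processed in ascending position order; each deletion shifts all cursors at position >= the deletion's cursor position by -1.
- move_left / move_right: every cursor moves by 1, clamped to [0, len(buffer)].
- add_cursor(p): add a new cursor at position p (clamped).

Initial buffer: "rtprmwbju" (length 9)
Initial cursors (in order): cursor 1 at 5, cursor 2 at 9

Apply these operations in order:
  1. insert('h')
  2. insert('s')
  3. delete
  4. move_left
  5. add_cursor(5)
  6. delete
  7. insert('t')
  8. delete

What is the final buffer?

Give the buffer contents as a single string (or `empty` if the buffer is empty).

Answer: rtphwbjh

Derivation:
After op 1 (insert('h')): buffer="rtprmhwbjuh" (len 11), cursors c1@6 c2@11, authorship .....1....2
After op 2 (insert('s')): buffer="rtprmhswbjuhs" (len 13), cursors c1@7 c2@13, authorship .....11....22
After op 3 (delete): buffer="rtprmhwbjuh" (len 11), cursors c1@6 c2@11, authorship .....1....2
After op 4 (move_left): buffer="rtprmhwbjuh" (len 11), cursors c1@5 c2@10, authorship .....1....2
After op 5 (add_cursor(5)): buffer="rtprmhwbjuh" (len 11), cursors c1@5 c3@5 c2@10, authorship .....1....2
After op 6 (delete): buffer="rtphwbjh" (len 8), cursors c1@3 c3@3 c2@7, authorship ...1...2
After op 7 (insert('t')): buffer="rtptthwbjth" (len 11), cursors c1@5 c3@5 c2@10, authorship ...131...22
After op 8 (delete): buffer="rtphwbjh" (len 8), cursors c1@3 c3@3 c2@7, authorship ...1...2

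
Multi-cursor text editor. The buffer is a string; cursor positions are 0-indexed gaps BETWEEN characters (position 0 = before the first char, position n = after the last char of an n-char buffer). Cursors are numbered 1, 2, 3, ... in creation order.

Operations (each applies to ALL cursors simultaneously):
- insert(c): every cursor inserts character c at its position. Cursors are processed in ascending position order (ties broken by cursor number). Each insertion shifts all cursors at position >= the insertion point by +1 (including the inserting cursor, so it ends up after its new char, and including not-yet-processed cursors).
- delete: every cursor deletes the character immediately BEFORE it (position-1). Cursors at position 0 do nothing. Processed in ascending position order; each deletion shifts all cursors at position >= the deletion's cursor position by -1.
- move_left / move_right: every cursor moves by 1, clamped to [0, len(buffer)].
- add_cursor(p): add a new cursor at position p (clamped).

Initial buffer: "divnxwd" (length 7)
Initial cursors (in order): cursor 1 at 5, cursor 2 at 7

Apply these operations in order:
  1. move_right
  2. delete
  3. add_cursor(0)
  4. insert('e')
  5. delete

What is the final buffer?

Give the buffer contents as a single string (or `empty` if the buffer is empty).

Answer: divnx

Derivation:
After op 1 (move_right): buffer="divnxwd" (len 7), cursors c1@6 c2@7, authorship .......
After op 2 (delete): buffer="divnx" (len 5), cursors c1@5 c2@5, authorship .....
After op 3 (add_cursor(0)): buffer="divnx" (len 5), cursors c3@0 c1@5 c2@5, authorship .....
After op 4 (insert('e')): buffer="edivnxee" (len 8), cursors c3@1 c1@8 c2@8, authorship 3.....12
After op 5 (delete): buffer="divnx" (len 5), cursors c3@0 c1@5 c2@5, authorship .....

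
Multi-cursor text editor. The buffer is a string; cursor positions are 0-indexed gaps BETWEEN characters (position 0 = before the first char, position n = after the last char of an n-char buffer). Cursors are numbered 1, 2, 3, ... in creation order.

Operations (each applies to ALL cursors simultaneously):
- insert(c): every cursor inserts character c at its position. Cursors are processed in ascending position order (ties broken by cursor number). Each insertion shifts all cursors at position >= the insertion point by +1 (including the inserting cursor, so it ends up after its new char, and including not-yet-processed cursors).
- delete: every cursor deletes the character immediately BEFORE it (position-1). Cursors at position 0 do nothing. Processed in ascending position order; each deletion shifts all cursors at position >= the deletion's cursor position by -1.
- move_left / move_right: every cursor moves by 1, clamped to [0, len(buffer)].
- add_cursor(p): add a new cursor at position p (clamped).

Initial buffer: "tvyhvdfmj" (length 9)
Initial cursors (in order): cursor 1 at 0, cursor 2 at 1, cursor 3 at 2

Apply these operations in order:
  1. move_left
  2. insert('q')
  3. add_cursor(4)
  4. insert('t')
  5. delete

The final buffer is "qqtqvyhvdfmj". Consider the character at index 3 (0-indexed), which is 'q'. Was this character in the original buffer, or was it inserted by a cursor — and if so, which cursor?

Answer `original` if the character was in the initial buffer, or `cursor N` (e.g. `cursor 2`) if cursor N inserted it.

After op 1 (move_left): buffer="tvyhvdfmj" (len 9), cursors c1@0 c2@0 c3@1, authorship .........
After op 2 (insert('q')): buffer="qqtqvyhvdfmj" (len 12), cursors c1@2 c2@2 c3@4, authorship 12.3........
After op 3 (add_cursor(4)): buffer="qqtqvyhvdfmj" (len 12), cursors c1@2 c2@2 c3@4 c4@4, authorship 12.3........
After op 4 (insert('t')): buffer="qqtttqttvyhvdfmj" (len 16), cursors c1@4 c2@4 c3@8 c4@8, authorship 1212.334........
After op 5 (delete): buffer="qqtqvyhvdfmj" (len 12), cursors c1@2 c2@2 c3@4 c4@4, authorship 12.3........
Authorship (.=original, N=cursor N): 1 2 . 3 . . . . . . . .
Index 3: author = 3

Answer: cursor 3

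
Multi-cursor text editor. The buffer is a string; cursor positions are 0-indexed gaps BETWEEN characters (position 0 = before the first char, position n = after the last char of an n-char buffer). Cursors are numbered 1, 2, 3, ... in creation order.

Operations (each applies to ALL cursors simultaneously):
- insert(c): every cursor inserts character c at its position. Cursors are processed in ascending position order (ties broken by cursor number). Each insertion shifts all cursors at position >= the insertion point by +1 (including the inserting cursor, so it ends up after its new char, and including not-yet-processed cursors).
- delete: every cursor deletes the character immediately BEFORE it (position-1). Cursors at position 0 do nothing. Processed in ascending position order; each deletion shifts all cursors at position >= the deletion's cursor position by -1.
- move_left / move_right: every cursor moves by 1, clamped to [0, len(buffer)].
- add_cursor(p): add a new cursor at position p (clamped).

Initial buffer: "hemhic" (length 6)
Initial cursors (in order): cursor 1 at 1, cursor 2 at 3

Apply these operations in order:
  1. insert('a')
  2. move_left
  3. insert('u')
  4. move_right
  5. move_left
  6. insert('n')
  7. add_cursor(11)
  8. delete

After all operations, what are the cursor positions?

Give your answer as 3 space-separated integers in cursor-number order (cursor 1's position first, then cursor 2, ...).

After op 1 (insert('a')): buffer="haemahic" (len 8), cursors c1@2 c2@5, authorship .1..2...
After op 2 (move_left): buffer="haemahic" (len 8), cursors c1@1 c2@4, authorship .1..2...
After op 3 (insert('u')): buffer="huaemuahic" (len 10), cursors c1@2 c2@6, authorship .11..22...
After op 4 (move_right): buffer="huaemuahic" (len 10), cursors c1@3 c2@7, authorship .11..22...
After op 5 (move_left): buffer="huaemuahic" (len 10), cursors c1@2 c2@6, authorship .11..22...
After op 6 (insert('n')): buffer="hunaemunahic" (len 12), cursors c1@3 c2@8, authorship .111..222...
After op 7 (add_cursor(11)): buffer="hunaemunahic" (len 12), cursors c1@3 c2@8 c3@11, authorship .111..222...
After op 8 (delete): buffer="huaemuahc" (len 9), cursors c1@2 c2@6 c3@8, authorship .11..22..

Answer: 2 6 8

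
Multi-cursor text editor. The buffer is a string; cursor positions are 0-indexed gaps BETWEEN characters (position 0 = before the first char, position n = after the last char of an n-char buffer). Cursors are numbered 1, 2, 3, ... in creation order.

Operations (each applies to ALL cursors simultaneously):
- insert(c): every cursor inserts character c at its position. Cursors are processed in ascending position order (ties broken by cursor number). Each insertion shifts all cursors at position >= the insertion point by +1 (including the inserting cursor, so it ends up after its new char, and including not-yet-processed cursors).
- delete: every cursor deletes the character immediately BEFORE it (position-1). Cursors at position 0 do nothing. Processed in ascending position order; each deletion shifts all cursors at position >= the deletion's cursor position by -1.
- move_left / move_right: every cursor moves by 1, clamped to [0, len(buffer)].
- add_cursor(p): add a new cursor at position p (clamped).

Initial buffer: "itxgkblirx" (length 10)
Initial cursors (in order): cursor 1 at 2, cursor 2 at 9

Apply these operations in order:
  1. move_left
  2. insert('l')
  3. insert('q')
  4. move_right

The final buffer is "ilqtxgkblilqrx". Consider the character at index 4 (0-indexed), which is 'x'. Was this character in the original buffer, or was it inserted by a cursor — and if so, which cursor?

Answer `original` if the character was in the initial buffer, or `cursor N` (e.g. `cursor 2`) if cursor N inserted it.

Answer: original

Derivation:
After op 1 (move_left): buffer="itxgkblirx" (len 10), cursors c1@1 c2@8, authorship ..........
After op 2 (insert('l')): buffer="iltxgkblilrx" (len 12), cursors c1@2 c2@10, authorship .1.......2..
After op 3 (insert('q')): buffer="ilqtxgkblilqrx" (len 14), cursors c1@3 c2@12, authorship .11.......22..
After op 4 (move_right): buffer="ilqtxgkblilqrx" (len 14), cursors c1@4 c2@13, authorship .11.......22..
Authorship (.=original, N=cursor N): . 1 1 . . . . . . . 2 2 . .
Index 4: author = original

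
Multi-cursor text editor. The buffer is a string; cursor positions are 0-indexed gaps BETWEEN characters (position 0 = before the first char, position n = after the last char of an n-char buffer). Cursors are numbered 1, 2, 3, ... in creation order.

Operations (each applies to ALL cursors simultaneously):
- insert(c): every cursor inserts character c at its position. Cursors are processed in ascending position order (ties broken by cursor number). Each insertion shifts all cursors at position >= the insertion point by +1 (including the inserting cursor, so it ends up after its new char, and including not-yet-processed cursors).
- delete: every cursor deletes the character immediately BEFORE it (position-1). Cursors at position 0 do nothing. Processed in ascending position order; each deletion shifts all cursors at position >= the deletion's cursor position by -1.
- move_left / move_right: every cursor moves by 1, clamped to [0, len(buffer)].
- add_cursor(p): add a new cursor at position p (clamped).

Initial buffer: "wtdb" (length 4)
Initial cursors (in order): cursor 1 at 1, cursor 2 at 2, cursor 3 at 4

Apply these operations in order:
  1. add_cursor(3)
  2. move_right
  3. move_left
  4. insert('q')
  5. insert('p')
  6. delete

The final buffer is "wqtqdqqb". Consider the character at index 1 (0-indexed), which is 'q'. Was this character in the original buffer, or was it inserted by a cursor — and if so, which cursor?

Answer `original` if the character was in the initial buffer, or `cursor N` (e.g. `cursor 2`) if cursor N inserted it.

After op 1 (add_cursor(3)): buffer="wtdb" (len 4), cursors c1@1 c2@2 c4@3 c3@4, authorship ....
After op 2 (move_right): buffer="wtdb" (len 4), cursors c1@2 c2@3 c3@4 c4@4, authorship ....
After op 3 (move_left): buffer="wtdb" (len 4), cursors c1@1 c2@2 c3@3 c4@3, authorship ....
After op 4 (insert('q')): buffer="wqtqdqqb" (len 8), cursors c1@2 c2@4 c3@7 c4@7, authorship .1.2.34.
After op 5 (insert('p')): buffer="wqptqpdqqppb" (len 12), cursors c1@3 c2@6 c3@11 c4@11, authorship .11.22.3434.
After op 6 (delete): buffer="wqtqdqqb" (len 8), cursors c1@2 c2@4 c3@7 c4@7, authorship .1.2.34.
Authorship (.=original, N=cursor N): . 1 . 2 . 3 4 .
Index 1: author = 1

Answer: cursor 1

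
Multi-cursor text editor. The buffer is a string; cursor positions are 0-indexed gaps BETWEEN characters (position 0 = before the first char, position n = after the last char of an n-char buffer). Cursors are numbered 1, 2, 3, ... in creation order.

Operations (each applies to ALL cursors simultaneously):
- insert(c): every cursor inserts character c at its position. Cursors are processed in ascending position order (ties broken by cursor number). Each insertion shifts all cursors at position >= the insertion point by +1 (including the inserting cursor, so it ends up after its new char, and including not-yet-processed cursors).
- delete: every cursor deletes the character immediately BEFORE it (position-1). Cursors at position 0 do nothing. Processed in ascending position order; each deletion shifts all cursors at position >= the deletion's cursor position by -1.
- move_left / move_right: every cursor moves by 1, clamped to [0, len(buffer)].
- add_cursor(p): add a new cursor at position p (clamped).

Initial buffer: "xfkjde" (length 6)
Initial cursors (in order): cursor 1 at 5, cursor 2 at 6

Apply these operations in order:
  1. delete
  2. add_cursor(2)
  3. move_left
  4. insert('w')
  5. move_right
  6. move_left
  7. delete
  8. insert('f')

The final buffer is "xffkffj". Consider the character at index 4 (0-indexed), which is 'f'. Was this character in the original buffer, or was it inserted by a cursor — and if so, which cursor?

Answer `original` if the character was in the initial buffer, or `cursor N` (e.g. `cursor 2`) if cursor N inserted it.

After op 1 (delete): buffer="xfkj" (len 4), cursors c1@4 c2@4, authorship ....
After op 2 (add_cursor(2)): buffer="xfkj" (len 4), cursors c3@2 c1@4 c2@4, authorship ....
After op 3 (move_left): buffer="xfkj" (len 4), cursors c3@1 c1@3 c2@3, authorship ....
After op 4 (insert('w')): buffer="xwfkwwj" (len 7), cursors c3@2 c1@6 c2@6, authorship .3..12.
After op 5 (move_right): buffer="xwfkwwj" (len 7), cursors c3@3 c1@7 c2@7, authorship .3..12.
After op 6 (move_left): buffer="xwfkwwj" (len 7), cursors c3@2 c1@6 c2@6, authorship .3..12.
After op 7 (delete): buffer="xfkj" (len 4), cursors c3@1 c1@3 c2@3, authorship ....
After op 8 (insert('f')): buffer="xffkffj" (len 7), cursors c3@2 c1@6 c2@6, authorship .3..12.
Authorship (.=original, N=cursor N): . 3 . . 1 2 .
Index 4: author = 1

Answer: cursor 1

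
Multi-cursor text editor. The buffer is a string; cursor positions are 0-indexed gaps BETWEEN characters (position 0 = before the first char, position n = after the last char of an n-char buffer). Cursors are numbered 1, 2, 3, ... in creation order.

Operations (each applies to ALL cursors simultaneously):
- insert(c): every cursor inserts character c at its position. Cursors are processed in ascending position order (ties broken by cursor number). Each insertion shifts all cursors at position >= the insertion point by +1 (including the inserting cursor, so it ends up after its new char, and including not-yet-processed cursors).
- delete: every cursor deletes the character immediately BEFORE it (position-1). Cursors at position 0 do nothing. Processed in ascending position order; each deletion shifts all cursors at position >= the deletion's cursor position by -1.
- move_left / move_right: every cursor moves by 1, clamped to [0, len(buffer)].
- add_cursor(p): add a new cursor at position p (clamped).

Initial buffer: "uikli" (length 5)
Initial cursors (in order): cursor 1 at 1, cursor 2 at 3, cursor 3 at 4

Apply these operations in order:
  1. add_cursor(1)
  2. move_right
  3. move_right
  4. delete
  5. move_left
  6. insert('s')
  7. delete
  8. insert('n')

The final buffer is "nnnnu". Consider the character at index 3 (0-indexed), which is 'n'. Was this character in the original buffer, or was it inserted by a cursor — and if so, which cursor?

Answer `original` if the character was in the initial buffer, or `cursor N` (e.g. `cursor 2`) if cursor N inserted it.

After op 1 (add_cursor(1)): buffer="uikli" (len 5), cursors c1@1 c4@1 c2@3 c3@4, authorship .....
After op 2 (move_right): buffer="uikli" (len 5), cursors c1@2 c4@2 c2@4 c3@5, authorship .....
After op 3 (move_right): buffer="uikli" (len 5), cursors c1@3 c4@3 c2@5 c3@5, authorship .....
After op 4 (delete): buffer="u" (len 1), cursors c1@1 c2@1 c3@1 c4@1, authorship .
After op 5 (move_left): buffer="u" (len 1), cursors c1@0 c2@0 c3@0 c4@0, authorship .
After op 6 (insert('s')): buffer="ssssu" (len 5), cursors c1@4 c2@4 c3@4 c4@4, authorship 1234.
After op 7 (delete): buffer="u" (len 1), cursors c1@0 c2@0 c3@0 c4@0, authorship .
After op 8 (insert('n')): buffer="nnnnu" (len 5), cursors c1@4 c2@4 c3@4 c4@4, authorship 1234.
Authorship (.=original, N=cursor N): 1 2 3 4 .
Index 3: author = 4

Answer: cursor 4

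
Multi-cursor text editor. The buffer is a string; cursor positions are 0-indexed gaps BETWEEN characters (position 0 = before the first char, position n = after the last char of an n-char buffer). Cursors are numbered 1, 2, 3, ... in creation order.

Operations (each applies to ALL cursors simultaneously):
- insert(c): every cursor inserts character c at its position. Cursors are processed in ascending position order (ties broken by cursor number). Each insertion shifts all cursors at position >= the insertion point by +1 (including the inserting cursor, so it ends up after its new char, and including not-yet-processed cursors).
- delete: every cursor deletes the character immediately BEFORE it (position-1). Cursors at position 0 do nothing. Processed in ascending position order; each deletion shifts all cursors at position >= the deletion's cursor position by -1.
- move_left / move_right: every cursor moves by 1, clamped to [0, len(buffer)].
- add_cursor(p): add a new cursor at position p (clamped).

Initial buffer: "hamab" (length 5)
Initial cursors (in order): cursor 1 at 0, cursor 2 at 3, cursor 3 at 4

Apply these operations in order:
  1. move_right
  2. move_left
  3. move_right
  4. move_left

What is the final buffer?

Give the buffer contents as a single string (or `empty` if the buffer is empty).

Answer: hamab

Derivation:
After op 1 (move_right): buffer="hamab" (len 5), cursors c1@1 c2@4 c3@5, authorship .....
After op 2 (move_left): buffer="hamab" (len 5), cursors c1@0 c2@3 c3@4, authorship .....
After op 3 (move_right): buffer="hamab" (len 5), cursors c1@1 c2@4 c3@5, authorship .....
After op 4 (move_left): buffer="hamab" (len 5), cursors c1@0 c2@3 c3@4, authorship .....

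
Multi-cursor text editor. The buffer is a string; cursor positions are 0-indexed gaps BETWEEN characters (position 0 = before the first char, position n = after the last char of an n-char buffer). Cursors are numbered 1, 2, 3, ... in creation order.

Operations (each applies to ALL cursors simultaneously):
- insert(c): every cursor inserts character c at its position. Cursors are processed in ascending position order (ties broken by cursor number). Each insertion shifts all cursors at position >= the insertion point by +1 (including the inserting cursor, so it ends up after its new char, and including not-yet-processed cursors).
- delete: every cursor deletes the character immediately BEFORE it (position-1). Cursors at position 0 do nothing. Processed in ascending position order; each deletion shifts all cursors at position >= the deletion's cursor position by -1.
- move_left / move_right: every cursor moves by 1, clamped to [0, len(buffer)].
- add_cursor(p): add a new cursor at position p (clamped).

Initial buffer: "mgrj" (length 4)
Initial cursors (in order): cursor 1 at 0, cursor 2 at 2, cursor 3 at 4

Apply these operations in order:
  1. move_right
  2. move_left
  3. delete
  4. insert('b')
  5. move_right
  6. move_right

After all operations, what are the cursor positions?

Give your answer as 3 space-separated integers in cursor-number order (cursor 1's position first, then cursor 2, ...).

Answer: 3 5 5

Derivation:
After op 1 (move_right): buffer="mgrj" (len 4), cursors c1@1 c2@3 c3@4, authorship ....
After op 2 (move_left): buffer="mgrj" (len 4), cursors c1@0 c2@2 c3@3, authorship ....
After op 3 (delete): buffer="mj" (len 2), cursors c1@0 c2@1 c3@1, authorship ..
After op 4 (insert('b')): buffer="bmbbj" (len 5), cursors c1@1 c2@4 c3@4, authorship 1.23.
After op 5 (move_right): buffer="bmbbj" (len 5), cursors c1@2 c2@5 c3@5, authorship 1.23.
After op 6 (move_right): buffer="bmbbj" (len 5), cursors c1@3 c2@5 c3@5, authorship 1.23.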